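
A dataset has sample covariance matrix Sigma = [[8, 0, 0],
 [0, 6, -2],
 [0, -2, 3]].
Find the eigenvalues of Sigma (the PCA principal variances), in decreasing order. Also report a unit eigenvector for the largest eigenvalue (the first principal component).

Step 1 — characteristic polynomial p(λ) = det(λI - Sigma) = λ³ - tr·λ² + c_1·λ - det, where tr = trace, c_1 = sum of the principal 2×2 minors, det = det(Sigma):
  tr = 8 + 6 + 3 = 17,
  c_1 = (8·6 - (0)²) + (8·3 - (0)²) + (6·3 - (-2)²) = 48 + 24 + 14 = 86,
  det = 8·(6·3 - (-2)²) - (0)·((0)·3 - (-2)·(0)) + (0)·((0)·(-2) - 6·(0)) = 8·(14) - (0)·(0) + (0)·(0) = 112.
  So p(λ) = λ³ - 17λ² + 86λ - 112.
Step 2 — look for an integer root (rational root theorem: any rational root is an integer divisor of 112). Testing λ = 2:
  p(2) = 8 - 68 + 172 - 112 = 0  ✓
  Dividing out (λ - 2): p(λ) = (λ - 2)(λ² - 15λ + 56).
Step 3 — remaining eigenvalues from the quadratic λ² - 15λ + 56 = 0:
  Δ = 15² - 4·56 = 225 - 224 = 1,  λ = (15 ± √1)/2 = (15 ± 1)/2 = 8 or 7.
  Sorted: λ_1 = 8,  λ_2 = 7,  λ_3 = 2  (check: sum = 17 = tr ✓).

Step 4 — unit eigenvector for λ_1 = 8: v spans the null space of (Sigma - λ_1 I), whose rows are
  r_1 = (0, 0, 0),  r_2 = (0, -2, -2),  r_3 = (0, -2, -5).
  v is orthogonal to every row, so take v ∝ r_2 × r_3 = ((-2)·(-5) - (-2)·(-2), (-2)·(0) - (0)·(-5), (0)·(-2) - (-2)·(0)) = (6, 0, 0).
  Rescale (divide by 6): u = (1, 0, 0).
  ||u|| = √((1)² + (0)² + (0)²) = √(1) = 1,  v_1 = u/||u|| ≈ (1, 0, 0) (||v_1|| = 1).

λ_1 = 8,  λ_2 = 7,  λ_3 = 2;  v_1 ≈ (1, 0, 0)


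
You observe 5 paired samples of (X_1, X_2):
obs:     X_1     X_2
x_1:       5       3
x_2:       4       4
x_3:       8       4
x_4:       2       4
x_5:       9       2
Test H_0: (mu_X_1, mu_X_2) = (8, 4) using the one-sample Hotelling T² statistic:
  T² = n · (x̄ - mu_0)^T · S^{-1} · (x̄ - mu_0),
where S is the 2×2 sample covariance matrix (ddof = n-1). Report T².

Step 1 — sample mean vector:
  mean(X_1) = (5 + 4 + 8 + 2 + 9) / 5 = 28/5 = 5.6
  mean(X_2) = (3 + 4 + 4 + 4 + 2) / 5 = 17/5 = 3.4
  x̄ = (5.6, 3.4),  deviation x̄ - mu_0 = (5.6, 3.4) - (8, 4) = (-2.4, -0.6).

Step 2 — sample covariance matrix, S[i,j] = (1/(n-1)) · Σ_k (x_{k,i} - mean_i) · (x_{k,j} - mean_j), divisor n-1 = 4:
  S[X_1,X_1] = ((-0.6)·(-0.6) + (-1.6)·(-1.6) + (2.4)·(2.4) + (-3.6)·(-3.6) + (3.4)·(3.4)) / 4 = 33.2/4 = 8.3
  S[X_1,X_2] = ((-0.6)·(-0.4) + (-1.6)·(0.6) + (2.4)·(0.6) + (-3.6)·(0.6) + (3.4)·(-1.4)) / 4 = -6.2/4 = -1.55
  S[X_2,X_2] = ((-0.4)·(-0.4) + (0.6)·(0.6) + (0.6)·(0.6) + (0.6)·(0.6) + (-1.4)·(-1.4)) / 4 = 3.2/4 = 0.8
  S = [[8.3, -1.55],
 [-1.55, 0.8]].

Step 3 — invert S. det(S) = 8.3·0.8 - (-1.55)² = 4.2375.
  S^{-1} = (1/det) · [[d, -b], [-b, a]] = [[0.1888, 0.3658],
 [0.3658, 1.9587]].

Step 4 — quadratic form (x̄ - mu_0)^T · S^{-1} · (x̄ - mu_0):
  S^{-1} · (x̄ - mu_0) = (-0.6726, -2.0531),
  (x̄ - mu_0)^T · [...] = (-2.4)·(-0.6726) + (-0.6)·(-2.0531) = 2.846.

Step 5 — scale by n: T² = 5 · 2.846 = 14.2301.

T² ≈ 14.2301


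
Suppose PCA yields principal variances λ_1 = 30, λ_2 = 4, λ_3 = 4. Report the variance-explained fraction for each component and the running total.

Step 1 — total variance = trace(Sigma) = Σ λ_i = 30 + 4 + 4 = 38.

Step 2 — fraction explained by component i = λ_i / Σ λ:
  PC1: 30/38 = 0.7895
  PC2: 4/38 = 0.1053
  PC3: 4/38 = 0.1053

Step 3 — cumulative fraction after k components = (λ_1 + ... + λ_k) / Σ λ:
  k = 1: 30/38 = 0.7895
  k = 2: (30 + 4)/38 = 34/38 = 0.8947
  k = 3: (30 + 4 + 4)/38 = 38/38 = 1

Summary (fraction, with percent):

explained: PC1 0.7895 (78.95%), PC2 0.1053 (10.53%), PC3 0.1053 (10.53%);  cumulative: 0.7895, 0.8947, 1


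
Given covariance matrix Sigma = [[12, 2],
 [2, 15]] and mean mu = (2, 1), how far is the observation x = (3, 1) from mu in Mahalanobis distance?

Step 1 — centre the observation: (x - mu) = (1, 0).

Step 2 — invert Sigma. det(Sigma) = 12·15 - (2)² = 176.
  Sigma^{-1} = (1/det) · [[d, -b], [-b, a]] = [[0.0852, -0.0114],
 [-0.0114, 0.0682]].

Step 3 — form the quadratic (x - mu)^T · Sigma^{-1} · (x - mu):
  Sigma^{-1} · (x - mu) = (0.0852, -0.0114).
  (x - mu)^T · [Sigma^{-1} · (x - mu)] = (1)·(0.0852) + (0)·(-0.0114) = 0.0852.

Step 4 — take square root: d = √(0.0852) ≈ 0.2919.

d(x, mu) = √(0.0852) ≈ 0.2919


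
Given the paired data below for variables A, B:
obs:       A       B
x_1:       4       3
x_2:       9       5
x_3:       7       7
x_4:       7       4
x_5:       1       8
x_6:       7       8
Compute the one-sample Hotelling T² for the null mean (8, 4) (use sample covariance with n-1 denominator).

Step 1 — sample mean vector:
  mean(A) = (4 + 9 + 7 + 7 + 1 + 7) / 6 = 35/6 = 5.8333
  mean(B) = (3 + 5 + 7 + 4 + 8 + 8) / 6 = 35/6 = 5.8333
  x̄ = (5.8333, 5.8333),  deviation x̄ - mu_0 = (5.8333, 5.8333) - (8, 4) = (-2.1667, 1.8333).

Step 2 — sample covariance matrix, S[i,j] = (1/(n-1)) · Σ_k (x_{k,i} - mean_i) · (x_{k,j} - mean_j), divisor n-1 = 5:
  S[A,A] = ((-1.8333)·(-1.8333) + (3.1667)·(3.1667) + (1.1667)·(1.1667) + (1.1667)·(1.1667) + (-4.8333)·(-4.8333) + (1.1667)·(1.1667)) / 5 = 40.8333/5 = 8.1667
  S[A,B] = ((-1.8333)·(-2.8333) + (3.1667)·(-0.8333) + (1.1667)·(1.1667) + (1.1667)·(-1.8333) + (-4.8333)·(2.1667) + (1.1667)·(2.1667)) / 5 = -6.1667/5 = -1.2333
  S[B,B] = ((-2.8333)·(-2.8333) + (-0.8333)·(-0.8333) + (1.1667)·(1.1667) + (-1.8333)·(-1.8333) + (2.1667)·(2.1667) + (2.1667)·(2.1667)) / 5 = 22.8333/5 = 4.5667
  S = [[8.1667, -1.2333],
 [-1.2333, 4.5667]].

Step 3 — invert S. det(S) = 8.1667·4.5667 - (-1.2333)² = 35.7733.
  S^{-1} = (1/det) · [[d, -b], [-b, a]] = [[0.1277, 0.0345],
 [0.0345, 0.2283]].

Step 4 — quadratic form (x̄ - mu_0)^T · S^{-1} · (x̄ - mu_0):
  S^{-1} · (x̄ - mu_0) = (-0.2134, 0.3438),
  (x̄ - mu_0)^T · [...] = (-2.1667)·(-0.2134) + (1.8333)·(0.3438) = 1.0927.

Step 5 — scale by n: T² = 6 · 1.0927 = 6.5561.

T² ≈ 6.5561


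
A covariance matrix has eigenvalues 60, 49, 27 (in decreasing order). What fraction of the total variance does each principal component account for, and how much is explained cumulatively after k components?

Step 1 — total variance = trace(Sigma) = Σ λ_i = 60 + 49 + 27 = 136.

Step 2 — fraction explained by component i = λ_i / Σ λ:
  PC1: 60/136 = 0.4412
  PC2: 49/136 = 0.3603
  PC3: 27/136 = 0.1985

Step 3 — cumulative fraction after k components = (λ_1 + ... + λ_k) / Σ λ:
  k = 1: 60/136 = 0.4412
  k = 2: (60 + 49)/136 = 109/136 = 0.8015
  k = 3: (60 + 49 + 27)/136 = 136/136 = 1

Summary (fraction, with percent):

explained: PC1 0.4412 (44.12%), PC2 0.3603 (36.03%), PC3 0.1985 (19.85%);  cumulative: 0.4412, 0.8015, 1


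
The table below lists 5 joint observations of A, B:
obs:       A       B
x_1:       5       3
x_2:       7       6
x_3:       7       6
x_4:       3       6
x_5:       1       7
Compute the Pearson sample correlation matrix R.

Step 1 — column means:
  mean(A) = (5 + 7 + 7 + 3 + 1) / 5 = 23/5 = 4.6
  mean(B) = (3 + 6 + 6 + 6 + 7) / 5 = 28/5 = 5.6

Step 2 — sample variances and covariances s[i,j] = (1/(n-1)) · Σ_k (x_{k,i} - mean_i) · (x_{k,j} - mean_j), with n-1 = 4:
  s[A,A] = ((0.4)·(0.4) + (2.4)·(2.4) + (2.4)·(2.4) + (-1.6)·(-1.6) + (-3.6)·(-3.6)) / 4 = 27.2/4 = 6.8
  s[A,B] = ((0.4)·(-2.6) + (2.4)·(0.4) + (2.4)·(0.4) + (-1.6)·(0.4) + (-3.6)·(1.4)) / 4 = -4.8/4 = -1.2
  s[B,B] = ((-2.6)·(-2.6) + (0.4)·(0.4) + (0.4)·(0.4) + (0.4)·(0.4) + (1.4)·(1.4)) / 4 = 9.2/4 = 2.3
  Sample standard deviations s_i = √(s[i,i]):
  s(A) = √(6.8) = 2.6077
  s(B) = √(2.3) = 1.5166

Step 3 — r_{ij} = s_{ij} / (s_i · s_j):
  r[A,A] = 1 (diagonal).
  r[A,B] = -1.2 / (2.6077 · 1.5166) = -1.2 / 3.9547 = -0.3034
  r[B,B] = 1 (diagonal).

R is symmetric with unit diagonal. Assembling:

R = [[1, -0.3034],
 [-0.3034, 1]]


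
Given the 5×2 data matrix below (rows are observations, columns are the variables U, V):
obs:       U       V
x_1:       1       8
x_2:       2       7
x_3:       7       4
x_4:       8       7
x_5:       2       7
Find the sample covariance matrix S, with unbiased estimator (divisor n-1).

Step 1 — column means:
  mean(U) = (1 + 2 + 7 + 8 + 2) / 5 = 20/5 = 4
  mean(V) = (8 + 7 + 4 + 7 + 7) / 5 = 33/5 = 6.6

Step 2 — sample covariance S[i,j] = (1/(n-1)) · Σ_k (x_{k,i} - mean_i) · (x_{k,j} - mean_j), with n-1 = 4.
  S[U,U] = ((-3)·(-3) + (-2)·(-2) + (3)·(3) + (4)·(4) + (-2)·(-2)) / 4 = 42/4 = 10.5
  S[U,V] = ((-3)·(1.4) + (-2)·(0.4) + (3)·(-2.6) + (4)·(0.4) + (-2)·(0.4)) / 4 = -12/4 = -3
  S[V,V] = ((1.4)·(1.4) + (0.4)·(0.4) + (-2.6)·(-2.6) + (0.4)·(0.4) + (0.4)·(0.4)) / 4 = 9.2/4 = 2.3

S is symmetric (S[j,i] = S[i,j]). Assembling:

S = [[10.5, -3],
 [-3, 2.3]]


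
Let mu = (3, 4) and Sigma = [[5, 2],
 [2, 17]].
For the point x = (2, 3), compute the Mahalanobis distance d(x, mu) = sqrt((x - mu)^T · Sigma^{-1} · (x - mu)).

Step 1 — centre the observation: (x - mu) = (-1, -1).

Step 2 — invert Sigma. det(Sigma) = 5·17 - (2)² = 81.
  Sigma^{-1} = (1/det) · [[d, -b], [-b, a]] = [[0.2099, -0.0247],
 [-0.0247, 0.0617]].

Step 3 — form the quadratic (x - mu)^T · Sigma^{-1} · (x - mu):
  Sigma^{-1} · (x - mu) = (-0.1852, -0.037).
  (x - mu)^T · [Sigma^{-1} · (x - mu)] = (-1)·(-0.1852) + (-1)·(-0.037) = 0.2222.

Step 4 — take square root: d = √(0.2222) ≈ 0.4714.

d(x, mu) = √(0.2222) ≈ 0.4714


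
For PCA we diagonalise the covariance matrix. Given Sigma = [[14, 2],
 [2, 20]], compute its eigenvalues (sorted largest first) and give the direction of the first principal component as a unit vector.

Step 1 — characteristic polynomial of 2×2 Sigma:
  det(Sigma - λI) = λ² - trace · λ + det = 0.
  trace = 14 + 20 = 34, det = 14·20 - (2)² = 276.
Step 2 — discriminant:
  Δ = trace² - 4·det = 1156 - 1104 = 52.
Step 3 — eigenvalues:
  λ = (trace ± √Δ)/2 = (34 ± 7.2111)/2,
  λ_1 = 20.6056,  λ_2 = 13.3944.

Step 4 — unit eigenvector for λ_1: solve (Sigma - λ_1 I)v = 0. First row:
  (14 - 20.6056)·v_x + (2)·v_y = 0, i.e. (-6.6056)·v_x + (2)·v_y = 0,
  so v ∝ (b, λ_1 - a) = (2, 6.6056) = u.
  ||u|| = √((2)² + (6.6056)²) = √(47.6333) ≈ 6.9017,
  v_1 = u/||u|| ≈ (0.2898, 0.9571) (||v_1|| = 1).

λ_1 = 20.6056,  λ_2 = 13.3944;  v_1 ≈ (0.2898, 0.9571)


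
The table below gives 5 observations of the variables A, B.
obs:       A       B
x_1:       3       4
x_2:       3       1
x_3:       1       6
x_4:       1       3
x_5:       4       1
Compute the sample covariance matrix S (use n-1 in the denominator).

Step 1 — column means:
  mean(A) = (3 + 3 + 1 + 1 + 4) / 5 = 12/5 = 2.4
  mean(B) = (4 + 1 + 6 + 3 + 1) / 5 = 15/5 = 3

Step 2 — sample covariance S[i,j] = (1/(n-1)) · Σ_k (x_{k,i} - mean_i) · (x_{k,j} - mean_j), with n-1 = 4.
  S[A,A] = ((0.6)·(0.6) + (0.6)·(0.6) + (-1.4)·(-1.4) + (-1.4)·(-1.4) + (1.6)·(1.6)) / 4 = 7.2/4 = 1.8
  S[A,B] = ((0.6)·(1) + (0.6)·(-2) + (-1.4)·(3) + (-1.4)·(0) + (1.6)·(-2)) / 4 = -8/4 = -2
  S[B,B] = ((1)·(1) + (-2)·(-2) + (3)·(3) + (0)·(0) + (-2)·(-2)) / 4 = 18/4 = 4.5

S is symmetric (S[j,i] = S[i,j]). Assembling:

S = [[1.8, -2],
 [-2, 4.5]]


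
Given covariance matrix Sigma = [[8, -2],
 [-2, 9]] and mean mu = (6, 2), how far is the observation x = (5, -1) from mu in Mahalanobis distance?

Step 1 — centre the observation: (x - mu) = (-1, -3).

Step 2 — invert Sigma. det(Sigma) = 8·9 - (-2)² = 68.
  Sigma^{-1} = (1/det) · [[d, -b], [-b, a]] = [[0.1324, 0.0294],
 [0.0294, 0.1176]].

Step 3 — form the quadratic (x - mu)^T · Sigma^{-1} · (x - mu):
  Sigma^{-1} · (x - mu) = (-0.2206, -0.3824).
  (x - mu)^T · [Sigma^{-1} · (x - mu)] = (-1)·(-0.2206) + (-3)·(-0.3824) = 1.3676.

Step 4 — take square root: d = √(1.3676) ≈ 1.1695.

d(x, mu) = √(1.3676) ≈ 1.1695


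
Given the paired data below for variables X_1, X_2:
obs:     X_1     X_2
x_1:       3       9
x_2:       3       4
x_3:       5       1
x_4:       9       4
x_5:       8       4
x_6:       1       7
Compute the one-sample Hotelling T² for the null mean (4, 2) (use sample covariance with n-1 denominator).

Step 1 — sample mean vector:
  mean(X_1) = (3 + 3 + 5 + 9 + 8 + 1) / 6 = 29/6 = 4.8333
  mean(X_2) = (9 + 4 + 1 + 4 + 4 + 7) / 6 = 29/6 = 4.8333
  x̄ = (4.8333, 4.8333),  deviation x̄ - mu_0 = (4.8333, 4.8333) - (4, 2) = (0.8333, 2.8333).

Step 2 — sample covariance matrix, S[i,j] = (1/(n-1)) · Σ_k (x_{k,i} - mean_i) · (x_{k,j} - mean_j), divisor n-1 = 5:
  S[X_1,X_1] = ((-1.8333)·(-1.8333) + (-1.8333)·(-1.8333) + (0.1667)·(0.1667) + (4.1667)·(4.1667) + (3.1667)·(3.1667) + (-3.8333)·(-3.8333)) / 5 = 48.8333/5 = 9.7667
  S[X_1,X_2] = ((-1.8333)·(4.1667) + (-1.8333)·(-0.8333) + (0.1667)·(-3.8333) + (4.1667)·(-0.8333) + (3.1667)·(-0.8333) + (-3.8333)·(2.1667)) / 5 = -21.1667/5 = -4.2333
  S[X_2,X_2] = ((4.1667)·(4.1667) + (-0.8333)·(-0.8333) + (-3.8333)·(-3.8333) + (-0.8333)·(-0.8333) + (-0.8333)·(-0.8333) + (2.1667)·(2.1667)) / 5 = 38.8333/5 = 7.7667
  S = [[9.7667, -4.2333],
 [-4.2333, 7.7667]].

Step 3 — invert S. det(S) = 9.7667·7.7667 - (-4.2333)² = 57.9333.
  S^{-1} = (1/det) · [[d, -b], [-b, a]] = [[0.1341, 0.0731],
 [0.0731, 0.1686]].

Step 4 — quadratic form (x̄ - mu_0)^T · S^{-1} · (x̄ - mu_0):
  S^{-1} · (x̄ - mu_0) = (0.3188, 0.5386),
  (x̄ - mu_0)^T · [...] = (0.8333)·(0.3188) + (2.8333)·(0.5386) = 1.7915.

Step 5 — scale by n: T² = 6 · 1.7915 = 10.7491.

T² ≈ 10.7491


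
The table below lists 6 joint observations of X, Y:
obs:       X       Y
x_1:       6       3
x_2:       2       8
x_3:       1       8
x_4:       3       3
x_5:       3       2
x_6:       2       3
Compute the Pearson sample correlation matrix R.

Step 1 — column means:
  mean(X) = (6 + 2 + 1 + 3 + 3 + 2) / 6 = 17/6 = 2.8333
  mean(Y) = (3 + 8 + 8 + 3 + 2 + 3) / 6 = 27/6 = 4.5

Step 2 — sample variances and covariances s[i,j] = (1/(n-1)) · Σ_k (x_{k,i} - mean_i) · (x_{k,j} - mean_j), with n-1 = 5:
  s[X,X] = ((3.1667)·(3.1667) + (-0.8333)·(-0.8333) + (-1.8333)·(-1.8333) + (0.1667)·(0.1667) + (0.1667)·(0.1667) + (-0.8333)·(-0.8333)) / 5 = 14.8333/5 = 2.9667
  s[X,Y] = ((3.1667)·(-1.5) + (-0.8333)·(3.5) + (-1.8333)·(3.5) + (0.1667)·(-1.5) + (0.1667)·(-2.5) + (-0.8333)·(-1.5)) / 5 = -13.5/5 = -2.7
  s[Y,Y] = ((-1.5)·(-1.5) + (3.5)·(3.5) + (3.5)·(3.5) + (-1.5)·(-1.5) + (-2.5)·(-2.5) + (-1.5)·(-1.5)) / 5 = 37.5/5 = 7.5
  Sample standard deviations s_i = √(s[i,i]):
  s(X) = √(2.9667) = 1.7224
  s(Y) = √(7.5) = 2.7386

Step 3 — r_{ij} = s_{ij} / (s_i · s_j):
  r[X,X] = 1 (diagonal).
  r[X,Y] = -2.7 / (1.7224 · 2.7386) = -2.7 / 4.717 = -0.5724
  r[Y,Y] = 1 (diagonal).

R is symmetric with unit diagonal. Assembling:

R = [[1, -0.5724],
 [-0.5724, 1]]


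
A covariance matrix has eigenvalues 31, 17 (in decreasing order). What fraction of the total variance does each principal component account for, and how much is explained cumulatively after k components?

Step 1 — total variance = trace(Sigma) = Σ λ_i = 31 + 17 = 48.

Step 2 — fraction explained by component i = λ_i / Σ λ:
  PC1: 31/48 = 0.6458
  PC2: 17/48 = 0.3542

Step 3 — cumulative fraction after k components = (λ_1 + ... + λ_k) / Σ λ:
  k = 1: 31/48 = 0.6458
  k = 2: (31 + 17)/48 = 48/48 = 1

Summary (fraction, with percent):

explained: PC1 0.6458 (64.58%), PC2 0.3542 (35.42%);  cumulative: 0.6458, 1


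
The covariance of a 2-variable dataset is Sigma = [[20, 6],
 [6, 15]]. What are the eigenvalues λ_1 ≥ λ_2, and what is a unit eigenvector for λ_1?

Step 1 — characteristic polynomial of 2×2 Sigma:
  det(Sigma - λI) = λ² - trace · λ + det = 0.
  trace = 20 + 15 = 35, det = 20·15 - (6)² = 264.
Step 2 — discriminant:
  Δ = trace² - 4·det = 1225 - 1056 = 169.
Step 3 — eigenvalues:
  λ = (trace ± √Δ)/2 = (35 ± 13)/2,
  λ_1 = 24,  λ_2 = 11.

Step 4 — unit eigenvector for λ_1: solve (Sigma - λ_1 I)v = 0. First row:
  (20 - 24)·v_x + (6)·v_y = 0, i.e. (-4)·v_x + (6)·v_y = 0,
  so v ∝ (b, λ_1 - a) = (6, 4) = u.
  ||u|| = √((6)² + (4)²) = √(52) ≈ 7.2111,
  v_1 = u/||u|| ≈ (0.8321, 0.5547) (||v_1|| = 1).

λ_1 = 24,  λ_2 = 11;  v_1 ≈ (0.8321, 0.5547)


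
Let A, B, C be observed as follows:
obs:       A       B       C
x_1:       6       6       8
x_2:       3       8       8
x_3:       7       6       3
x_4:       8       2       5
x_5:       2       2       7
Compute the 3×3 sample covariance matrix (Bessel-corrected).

Step 1 — column means:
  mean(A) = (6 + 3 + 7 + 8 + 2) / 5 = 26/5 = 5.2
  mean(B) = (6 + 8 + 6 + 2 + 2) / 5 = 24/5 = 4.8
  mean(C) = (8 + 8 + 3 + 5 + 7) / 5 = 31/5 = 6.2

Step 2 — sample covariance S[i,j] = (1/(n-1)) · Σ_k (x_{k,i} - mean_i) · (x_{k,j} - mean_j), with n-1 = 4.
  S[A,A] = ((0.8)·(0.8) + (-2.2)·(-2.2) + (1.8)·(1.8) + (2.8)·(2.8) + (-3.2)·(-3.2)) / 4 = 26.8/4 = 6.7
  S[A,B] = ((0.8)·(1.2) + (-2.2)·(3.2) + (1.8)·(1.2) + (2.8)·(-2.8) + (-3.2)·(-2.8)) / 4 = -2.8/4 = -0.7
  S[A,C] = ((0.8)·(1.8) + (-2.2)·(1.8) + (1.8)·(-3.2) + (2.8)·(-1.2) + (-3.2)·(0.8)) / 4 = -14.2/4 = -3.55
  S[B,B] = ((1.2)·(1.2) + (3.2)·(3.2) + (1.2)·(1.2) + (-2.8)·(-2.8) + (-2.8)·(-2.8)) / 4 = 28.8/4 = 7.2
  S[B,C] = ((1.2)·(1.8) + (3.2)·(1.8) + (1.2)·(-3.2) + (-2.8)·(-1.2) + (-2.8)·(0.8)) / 4 = 5.2/4 = 1.3
  S[C,C] = ((1.8)·(1.8) + (1.8)·(1.8) + (-3.2)·(-3.2) + (-1.2)·(-1.2) + (0.8)·(0.8)) / 4 = 18.8/4 = 4.7

S is symmetric (S[j,i] = S[i,j]). Assembling:

S = [[6.7, -0.7, -3.55],
 [-0.7, 7.2, 1.3],
 [-3.55, 1.3, 4.7]]


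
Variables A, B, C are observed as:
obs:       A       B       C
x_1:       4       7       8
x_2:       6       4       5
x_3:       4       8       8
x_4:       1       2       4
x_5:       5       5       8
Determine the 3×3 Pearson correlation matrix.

Step 1 — column means:
  mean(A) = (4 + 6 + 4 + 1 + 5) / 5 = 20/5 = 4
  mean(B) = (7 + 4 + 8 + 2 + 5) / 5 = 26/5 = 5.2
  mean(C) = (8 + 5 + 8 + 4 + 8) / 5 = 33/5 = 6.6

Step 2 — sample variances and covariances s[i,j] = (1/(n-1)) · Σ_k (x_{k,i} - mean_i) · (x_{k,j} - mean_j), with n-1 = 4:
  s[A,A] = ((0)·(0) + (2)·(2) + (0)·(0) + (-3)·(-3) + (1)·(1)) / 4 = 14/4 = 3.5
  s[A,B] = ((0)·(1.8) + (2)·(-1.2) + (0)·(2.8) + (-3)·(-3.2) + (1)·(-0.2)) / 4 = 7/4 = 1.75
  s[A,C] = ((0)·(1.4) + (2)·(-1.6) + (0)·(1.4) + (-3)·(-2.6) + (1)·(1.4)) / 4 = 6/4 = 1.5
  s[B,B] = ((1.8)·(1.8) + (-1.2)·(-1.2) + (2.8)·(2.8) + (-3.2)·(-3.2) + (-0.2)·(-0.2)) / 4 = 22.8/4 = 5.7
  s[B,C] = ((1.8)·(1.4) + (-1.2)·(-1.6) + (2.8)·(1.4) + (-3.2)·(-2.6) + (-0.2)·(1.4)) / 4 = 16.4/4 = 4.1
  s[C,C] = ((1.4)·(1.4) + (-1.6)·(-1.6) + (1.4)·(1.4) + (-2.6)·(-2.6) + (1.4)·(1.4)) / 4 = 15.2/4 = 3.8
  Sample standard deviations s_i = √(s[i,i]):
  s(A) = √(3.5) = 1.8708
  s(B) = √(5.7) = 2.3875
  s(C) = √(3.8) = 1.9494

Step 3 — r_{ij} = s_{ij} / (s_i · s_j):
  r[A,A] = 1 (diagonal).
  r[A,B] = 1.75 / (1.8708 · 2.3875) = 1.75 / 4.4665 = 0.3918
  r[A,C] = 1.5 / (1.8708 · 1.9494) = 1.5 / 3.6469 = 0.4113
  r[B,B] = 1 (diagonal).
  r[B,C] = 4.1 / (2.3875 · 1.9494) = 4.1 / 4.654 = 0.881
  r[C,C] = 1 (diagonal).

R is symmetric with unit diagonal. Assembling:

R = [[1, 0.3918, 0.4113],
 [0.3918, 1, 0.881],
 [0.4113, 0.881, 1]]


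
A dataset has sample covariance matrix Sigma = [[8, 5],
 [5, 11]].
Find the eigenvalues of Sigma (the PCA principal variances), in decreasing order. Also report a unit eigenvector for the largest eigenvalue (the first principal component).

Step 1 — characteristic polynomial of 2×2 Sigma:
  det(Sigma - λI) = λ² - trace · λ + det = 0.
  trace = 8 + 11 = 19, det = 8·11 - (5)² = 63.
Step 2 — discriminant:
  Δ = trace² - 4·det = 361 - 252 = 109.
Step 3 — eigenvalues:
  λ = (trace ± √Δ)/2 = (19 ± 10.4403)/2,
  λ_1 = 14.7202,  λ_2 = 4.2798.

Step 4 — unit eigenvector for λ_1: solve (Sigma - λ_1 I)v = 0. First row:
  (8 - 14.7202)·v_x + (5)·v_y = 0, i.e. (-6.7202)·v_x + (5)·v_y = 0,
  so v ∝ (b, λ_1 - a) = (5, 6.7202) = u.
  ||u|| = √((5)² + (6.7202)²) = √(70.1605) ≈ 8.3762,
  v_1 = u/||u|| ≈ (0.5969, 0.8023) (||v_1|| = 1).

λ_1 = 14.7202,  λ_2 = 4.2798;  v_1 ≈ (0.5969, 0.8023)


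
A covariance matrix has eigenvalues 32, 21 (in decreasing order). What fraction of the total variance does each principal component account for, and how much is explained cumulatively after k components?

Step 1 — total variance = trace(Sigma) = Σ λ_i = 32 + 21 = 53.

Step 2 — fraction explained by component i = λ_i / Σ λ:
  PC1: 32/53 = 0.6038
  PC2: 21/53 = 0.3962

Step 3 — cumulative fraction after k components = (λ_1 + ... + λ_k) / Σ λ:
  k = 1: 32/53 = 0.6038
  k = 2: (32 + 21)/53 = 53/53 = 1

Summary (fraction, with percent):

explained: PC1 0.6038 (60.38%), PC2 0.3962 (39.62%);  cumulative: 0.6038, 1


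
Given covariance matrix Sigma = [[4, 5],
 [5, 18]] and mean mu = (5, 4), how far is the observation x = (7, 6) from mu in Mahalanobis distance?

Step 1 — centre the observation: (x - mu) = (2, 2).

Step 2 — invert Sigma. det(Sigma) = 4·18 - (5)² = 47.
  Sigma^{-1} = (1/det) · [[d, -b], [-b, a]] = [[0.383, -0.1064],
 [-0.1064, 0.0851]].

Step 3 — form the quadratic (x - mu)^T · Sigma^{-1} · (x - mu):
  Sigma^{-1} · (x - mu) = (0.5532, -0.0426).
  (x - mu)^T · [Sigma^{-1} · (x - mu)] = (2)·(0.5532) + (2)·(-0.0426) = 1.0213.

Step 4 — take square root: d = √(1.0213) ≈ 1.0106.

d(x, mu) = √(1.0213) ≈ 1.0106


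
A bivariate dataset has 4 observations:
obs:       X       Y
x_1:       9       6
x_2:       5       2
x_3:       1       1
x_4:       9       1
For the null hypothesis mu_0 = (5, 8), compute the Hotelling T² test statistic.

Step 1 — sample mean vector:
  mean(X) = (9 + 5 + 1 + 9) / 4 = 24/4 = 6
  mean(Y) = (6 + 2 + 1 + 1) / 4 = 10/4 = 2.5
  x̄ = (6, 2.5),  deviation x̄ - mu_0 = (6, 2.5) - (5, 8) = (1, -5.5).

Step 2 — sample covariance matrix, S[i,j] = (1/(n-1)) · Σ_k (x_{k,i} - mean_i) · (x_{k,j} - mean_j), divisor n-1 = 3:
  S[X,X] = ((3)·(3) + (-1)·(-1) + (-5)·(-5) + (3)·(3)) / 3 = 44/3 = 14.6667
  S[X,Y] = ((3)·(3.5) + (-1)·(-0.5) + (-5)·(-1.5) + (3)·(-1.5)) / 3 = 14/3 = 4.6667
  S[Y,Y] = ((3.5)·(3.5) + (-0.5)·(-0.5) + (-1.5)·(-1.5) + (-1.5)·(-1.5)) / 3 = 17/3 = 5.6667
  S = [[14.6667, 4.6667],
 [4.6667, 5.6667]].

Step 3 — invert S. det(S) = 14.6667·5.6667 - (4.6667)² = 61.3333.
  S^{-1} = (1/det) · [[d, -b], [-b, a]] = [[0.0924, -0.0761],
 [-0.0761, 0.2391]].

Step 4 — quadratic form (x̄ - mu_0)^T · S^{-1} · (x̄ - mu_0):
  S^{-1} · (x̄ - mu_0) = (0.5109, -1.3913),
  (x̄ - mu_0)^T · [...] = (1)·(0.5109) + (-5.5)·(-1.3913) = 8.163.

Step 5 — scale by n: T² = 4 · 8.163 = 32.6522.

T² ≈ 32.6522


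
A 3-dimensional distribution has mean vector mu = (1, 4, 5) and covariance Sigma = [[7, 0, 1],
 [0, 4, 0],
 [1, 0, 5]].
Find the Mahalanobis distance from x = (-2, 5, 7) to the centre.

Step 1 — centre the observation: (x - mu) = (-3, 1, 2).

Step 2 — invert Sigma (cofactor / det for 3×3, or solve directly):
  Sigma^{-1} = [[0.1471, 0, -0.0294],
 [0, 0.25, 0],
 [-0.0294, 0, 0.2059]].

Step 3 — form the quadratic (x - mu)^T · Sigma^{-1} · (x - mu):
  Sigma^{-1} · (x - mu) = (-0.5, 0.25, 0.5).
  (x - mu)^T · [Sigma^{-1} · (x - mu)] = (-3)·(-0.5) + (1)·(0.25) + (2)·(0.5) = 2.75.

Step 4 — take square root: d = √(2.75) ≈ 1.6583.

d(x, mu) = √(2.75) ≈ 1.6583


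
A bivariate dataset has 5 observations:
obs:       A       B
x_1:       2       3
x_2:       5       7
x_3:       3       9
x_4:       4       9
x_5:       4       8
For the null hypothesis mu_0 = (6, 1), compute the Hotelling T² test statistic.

Step 1 — sample mean vector:
  mean(A) = (2 + 5 + 3 + 4 + 4) / 5 = 18/5 = 3.6
  mean(B) = (3 + 7 + 9 + 9 + 8) / 5 = 36/5 = 7.2
  x̄ = (3.6, 7.2),  deviation x̄ - mu_0 = (3.6, 7.2) - (6, 1) = (-2.4, 6.2).

Step 2 — sample covariance matrix, S[i,j] = (1/(n-1)) · Σ_k (x_{k,i} - mean_i) · (x_{k,j} - mean_j), divisor n-1 = 4:
  S[A,A] = ((-1.6)·(-1.6) + (1.4)·(1.4) + (-0.6)·(-0.6) + (0.4)·(0.4) + (0.4)·(0.4)) / 4 = 5.2/4 = 1.3
  S[A,B] = ((-1.6)·(-4.2) + (1.4)·(-0.2) + (-0.6)·(1.8) + (0.4)·(1.8) + (0.4)·(0.8)) / 4 = 6.4/4 = 1.6
  S[B,B] = ((-4.2)·(-4.2) + (-0.2)·(-0.2) + (1.8)·(1.8) + (1.8)·(1.8) + (0.8)·(0.8)) / 4 = 24.8/4 = 6.2
  S = [[1.3, 1.6],
 [1.6, 6.2]].

Step 3 — invert S. det(S) = 1.3·6.2 - (1.6)² = 5.5.
  S^{-1} = (1/det) · [[d, -b], [-b, a]] = [[1.1273, -0.2909],
 [-0.2909, 0.2364]].

Step 4 — quadratic form (x̄ - mu_0)^T · S^{-1} · (x̄ - mu_0):
  S^{-1} · (x̄ - mu_0) = (-4.5091, 2.1636),
  (x̄ - mu_0)^T · [...] = (-2.4)·(-4.5091) + (6.2)·(2.1636) = 24.2364.

Step 5 — scale by n: T² = 5 · 24.2364 = 121.1818.

T² ≈ 121.1818


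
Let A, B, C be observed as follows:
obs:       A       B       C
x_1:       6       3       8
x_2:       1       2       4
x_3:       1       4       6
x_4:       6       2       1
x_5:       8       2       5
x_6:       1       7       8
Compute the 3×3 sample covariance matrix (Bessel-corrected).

Step 1 — column means:
  mean(A) = (6 + 1 + 1 + 6 + 8 + 1) / 6 = 23/6 = 3.8333
  mean(B) = (3 + 2 + 4 + 2 + 2 + 7) / 6 = 20/6 = 3.3333
  mean(C) = (8 + 4 + 6 + 1 + 5 + 8) / 6 = 32/6 = 5.3333

Step 2 — sample covariance S[i,j] = (1/(n-1)) · Σ_k (x_{k,i} - mean_i) · (x_{k,j} - mean_j), with n-1 = 5.
  S[A,A] = ((2.1667)·(2.1667) + (-2.8333)·(-2.8333) + (-2.8333)·(-2.8333) + (2.1667)·(2.1667) + (4.1667)·(4.1667) + (-2.8333)·(-2.8333)) / 5 = 50.8333/5 = 10.1667
  S[A,B] = ((2.1667)·(-0.3333) + (-2.8333)·(-1.3333) + (-2.8333)·(0.6667) + (2.1667)·(-1.3333) + (4.1667)·(-1.3333) + (-2.8333)·(3.6667)) / 5 = -17.6667/5 = -3.5333
  S[A,C] = ((2.1667)·(2.6667) + (-2.8333)·(-1.3333) + (-2.8333)·(0.6667) + (2.1667)·(-4.3333) + (4.1667)·(-0.3333) + (-2.8333)·(2.6667)) / 5 = -10.6667/5 = -2.1333
  S[B,B] = ((-0.3333)·(-0.3333) + (-1.3333)·(-1.3333) + (0.6667)·(0.6667) + (-1.3333)·(-1.3333) + (-1.3333)·(-1.3333) + (3.6667)·(3.6667)) / 5 = 19.3333/5 = 3.8667
  S[B,C] = ((-0.3333)·(2.6667) + (-1.3333)·(-1.3333) + (0.6667)·(0.6667) + (-1.3333)·(-4.3333) + (-1.3333)·(-0.3333) + (3.6667)·(2.6667)) / 5 = 17.3333/5 = 3.4667
  S[C,C] = ((2.6667)·(2.6667) + (-1.3333)·(-1.3333) + (0.6667)·(0.6667) + (-4.3333)·(-4.3333) + (-0.3333)·(-0.3333) + (2.6667)·(2.6667)) / 5 = 35.3333/5 = 7.0667

S is symmetric (S[j,i] = S[i,j]). Assembling:

S = [[10.1667, -3.5333, -2.1333],
 [-3.5333, 3.8667, 3.4667],
 [-2.1333, 3.4667, 7.0667]]


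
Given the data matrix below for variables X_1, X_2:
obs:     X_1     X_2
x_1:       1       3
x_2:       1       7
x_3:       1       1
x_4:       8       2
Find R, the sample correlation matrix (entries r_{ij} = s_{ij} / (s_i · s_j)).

Step 1 — column means:
  mean(X_1) = (1 + 1 + 1 + 8) / 4 = 11/4 = 2.75
  mean(X_2) = (3 + 7 + 1 + 2) / 4 = 13/4 = 3.25

Step 2 — sample variances and covariances s[i,j] = (1/(n-1)) · Σ_k (x_{k,i} - mean_i) · (x_{k,j} - mean_j), with n-1 = 3:
  s[X_1,X_1] = ((-1.75)·(-1.75) + (-1.75)·(-1.75) + (-1.75)·(-1.75) + (5.25)·(5.25)) / 3 = 36.75/3 = 12.25
  s[X_1,X_2] = ((-1.75)·(-0.25) + (-1.75)·(3.75) + (-1.75)·(-2.25) + (5.25)·(-1.25)) / 3 = -8.75/3 = -2.9167
  s[X_2,X_2] = ((-0.25)·(-0.25) + (3.75)·(3.75) + (-2.25)·(-2.25) + (-1.25)·(-1.25)) / 3 = 20.75/3 = 6.9167
  Sample standard deviations s_i = √(s[i,i]):
  s(X_1) = √(12.25) = 3.5
  s(X_2) = √(6.9167) = 2.63

Step 3 — r_{ij} = s_{ij} / (s_i · s_j):
  r[X_1,X_1] = 1 (diagonal).
  r[X_1,X_2] = -2.9167 / (3.5 · 2.63) = -2.9167 / 9.2048 = -0.3169
  r[X_2,X_2] = 1 (diagonal).

R is symmetric with unit diagonal. Assembling:

R = [[1, -0.3169],
 [-0.3169, 1]]


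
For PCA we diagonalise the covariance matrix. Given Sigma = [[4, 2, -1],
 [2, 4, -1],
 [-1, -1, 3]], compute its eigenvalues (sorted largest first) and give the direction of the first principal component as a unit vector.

Step 1 — characteristic polynomial p(λ) = det(λI - Sigma) = λ³ - tr·λ² + c_1·λ - det, where tr = trace, c_1 = sum of the principal 2×2 minors, det = det(Sigma):
  tr = 4 + 4 + 3 = 11,
  c_1 = (4·4 - (2)²) + (4·3 - (-1)²) + (4·3 - (-1)²) = 12 + 11 + 11 = 34,
  det = 4·(4·3 - (-1)²) - (2)·((2)·3 - (-1)·(-1)) + (-1)·((2)·(-1) - 4·(-1)) = 4·(11) - (2)·(5) + (-1)·(2) = 32.
  So p(λ) = λ³ - 11λ² + 34λ - 32.
Step 2 — look for an integer root (rational root theorem: any rational root is an integer divisor of 32). Testing λ = 2:
  p(2) = 8 - 44 + 68 - 32 = 0  ✓
  Dividing out (λ - 2): p(λ) = (λ - 2)(λ² - 9λ + 16).
Step 3 — remaining eigenvalues from the quadratic λ² - 9λ + 16 = 0:
  Δ = 9² - 4·16 = 81 - 64 = 17,  λ = (9 ± √17)/2 = (9 ± 4.1231)/2 ≈ 6.5616 or 2.4384.
  Sorted: λ_1 = 6.5616,  λ_2 = 2.4384,  λ_3 = 2  (check: sum = 11 = tr ✓).

Step 4 — unit eigenvector for λ_1 ≈ 6.5616: v spans the null space of (Sigma - λ_1 I), whose rows are
  r_1 = (-2.5616, 2, -1),  r_2 = (2, -2.5616, -1),  r_3 = (-1, -1, -3.5616).
  v is orthogonal to every row, so take v ∝ r_1 × r_2 = ((2)·(-1) - (-1)·(-2.5616), (-1)·(2) - (-2.5616)·(-1), (-2.5616)·(-2.5616) - (2)·(2)) ≈ (-4.5616, -4.5616, 2.5616).
  Rescale (multiply by -1 so the first nonzero entry is positive): u = (4.5616, 4.5616, -2.5616).
  ||u|| = √((4.5616)² + (4.5616)² + (-2.5616)²) = √(48.1771) ≈ 6.941,  v_1 = u/||u|| ≈ (0.6572, 0.6572, -0.369) (||v_1|| = 1).

λ_1 = 6.5616,  λ_2 = 2.4384,  λ_3 = 2;  v_1 ≈ (0.6572, 0.6572, -0.369)


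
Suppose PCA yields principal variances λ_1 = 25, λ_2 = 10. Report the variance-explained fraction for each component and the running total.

Step 1 — total variance = trace(Sigma) = Σ λ_i = 25 + 10 = 35.

Step 2 — fraction explained by component i = λ_i / Σ λ:
  PC1: 25/35 = 0.7143
  PC2: 10/35 = 0.2857

Step 3 — cumulative fraction after k components = (λ_1 + ... + λ_k) / Σ λ:
  k = 1: 25/35 = 0.7143
  k = 2: (25 + 10)/35 = 35/35 = 1

Summary (fraction, with percent):

explained: PC1 0.7143 (71.43%), PC2 0.2857 (28.57%);  cumulative: 0.7143, 1


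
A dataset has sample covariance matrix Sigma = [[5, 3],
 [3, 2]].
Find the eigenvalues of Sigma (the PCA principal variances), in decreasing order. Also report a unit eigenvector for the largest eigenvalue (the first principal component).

Step 1 — characteristic polynomial of 2×2 Sigma:
  det(Sigma - λI) = λ² - trace · λ + det = 0.
  trace = 5 + 2 = 7, det = 5·2 - (3)² = 1.
Step 2 — discriminant:
  Δ = trace² - 4·det = 49 - 4 = 45.
Step 3 — eigenvalues:
  λ = (trace ± √Δ)/2 = (7 ± 6.7082)/2,
  λ_1 = 6.8541,  λ_2 = 0.1459.

Step 4 — unit eigenvector for λ_1: solve (Sigma - λ_1 I)v = 0. First row:
  (5 - 6.8541)·v_x + (3)·v_y = 0, i.e. (-1.8541)·v_x + (3)·v_y = 0,
  so v ∝ (b, λ_1 - a) = (3, 1.8541) = u.
  ||u|| = √((3)² + (1.8541)²) = √(12.4377) ≈ 3.5267,
  v_1 = u/||u|| ≈ (0.8507, 0.5257) (||v_1|| = 1).

λ_1 = 6.8541,  λ_2 = 0.1459;  v_1 ≈ (0.8507, 0.5257)


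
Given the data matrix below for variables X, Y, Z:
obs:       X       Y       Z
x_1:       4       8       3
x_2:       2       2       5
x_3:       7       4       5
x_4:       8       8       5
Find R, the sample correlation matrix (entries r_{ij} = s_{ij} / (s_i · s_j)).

Step 1 — column means:
  mean(X) = (4 + 2 + 7 + 8) / 4 = 21/4 = 5.25
  mean(Y) = (8 + 2 + 4 + 8) / 4 = 22/4 = 5.5
  mean(Z) = (3 + 5 + 5 + 5) / 4 = 18/4 = 4.5

Step 2 — sample variances and covariances s[i,j] = (1/(n-1)) · Σ_k (x_{k,i} - mean_i) · (x_{k,j} - mean_j), with n-1 = 3:
  s[X,X] = ((-1.25)·(-1.25) + (-3.25)·(-3.25) + (1.75)·(1.75) + (2.75)·(2.75)) / 3 = 22.75/3 = 7.5833
  s[X,Y] = ((-1.25)·(2.5) + (-3.25)·(-3.5) + (1.75)·(-1.5) + (2.75)·(2.5)) / 3 = 12.5/3 = 4.1667
  s[X,Z] = ((-1.25)·(-1.5) + (-3.25)·(0.5) + (1.75)·(0.5) + (2.75)·(0.5)) / 3 = 2.5/3 = 0.8333
  s[Y,Y] = ((2.5)·(2.5) + (-3.5)·(-3.5) + (-1.5)·(-1.5) + (2.5)·(2.5)) / 3 = 27/3 = 9
  s[Y,Z] = ((2.5)·(-1.5) + (-3.5)·(0.5) + (-1.5)·(0.5) + (2.5)·(0.5)) / 3 = -5/3 = -1.6667
  s[Z,Z] = ((-1.5)·(-1.5) + (0.5)·(0.5) + (0.5)·(0.5) + (0.5)·(0.5)) / 3 = 3/3 = 1
  Sample standard deviations s_i = √(s[i,i]):
  s(X) = √(7.5833) = 2.7538
  s(Y) = √(9) = 3
  s(Z) = √(1) = 1

Step 3 — r_{ij} = s_{ij} / (s_i · s_j):
  r[X,X] = 1 (diagonal).
  r[X,Y] = 4.1667 / (2.7538 · 3) = 4.1667 / 8.2614 = 0.5044
  r[X,Z] = 0.8333 / (2.7538 · 1) = 0.8333 / 2.7538 = 0.3026
  r[Y,Y] = 1 (diagonal).
  r[Y,Z] = -1.6667 / (3 · 1) = -1.6667 / 3 = -0.5556
  r[Z,Z] = 1 (diagonal).

R is symmetric with unit diagonal. Assembling:

R = [[1, 0.5044, 0.3026],
 [0.5044, 1, -0.5556],
 [0.3026, -0.5556, 1]]


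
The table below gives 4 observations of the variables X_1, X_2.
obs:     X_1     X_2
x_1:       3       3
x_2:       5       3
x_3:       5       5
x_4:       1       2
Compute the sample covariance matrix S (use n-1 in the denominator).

Step 1 — column means:
  mean(X_1) = (3 + 5 + 5 + 1) / 4 = 14/4 = 3.5
  mean(X_2) = (3 + 3 + 5 + 2) / 4 = 13/4 = 3.25

Step 2 — sample covariance S[i,j] = (1/(n-1)) · Σ_k (x_{k,i} - mean_i) · (x_{k,j} - mean_j), with n-1 = 3.
  S[X_1,X_1] = ((-0.5)·(-0.5) + (1.5)·(1.5) + (1.5)·(1.5) + (-2.5)·(-2.5)) / 3 = 11/3 = 3.6667
  S[X_1,X_2] = ((-0.5)·(-0.25) + (1.5)·(-0.25) + (1.5)·(1.75) + (-2.5)·(-1.25)) / 3 = 5.5/3 = 1.8333
  S[X_2,X_2] = ((-0.25)·(-0.25) + (-0.25)·(-0.25) + (1.75)·(1.75) + (-1.25)·(-1.25)) / 3 = 4.75/3 = 1.5833

S is symmetric (S[j,i] = S[i,j]). Assembling:

S = [[3.6667, 1.8333],
 [1.8333, 1.5833]]


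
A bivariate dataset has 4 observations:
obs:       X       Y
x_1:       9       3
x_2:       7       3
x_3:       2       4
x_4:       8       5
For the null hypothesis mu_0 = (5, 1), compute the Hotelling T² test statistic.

Step 1 — sample mean vector:
  mean(X) = (9 + 7 + 2 + 8) / 4 = 26/4 = 6.5
  mean(Y) = (3 + 3 + 4 + 5) / 4 = 15/4 = 3.75
  x̄ = (6.5, 3.75),  deviation x̄ - mu_0 = (6.5, 3.75) - (5, 1) = (1.5, 2.75).

Step 2 — sample covariance matrix, S[i,j] = (1/(n-1)) · Σ_k (x_{k,i} - mean_i) · (x_{k,j} - mean_j), divisor n-1 = 3:
  S[X,X] = ((2.5)·(2.5) + (0.5)·(0.5) + (-4.5)·(-4.5) + (1.5)·(1.5)) / 3 = 29/3 = 9.6667
  S[X,Y] = ((2.5)·(-0.75) + (0.5)·(-0.75) + (-4.5)·(0.25) + (1.5)·(1.25)) / 3 = -1.5/3 = -0.5
  S[Y,Y] = ((-0.75)·(-0.75) + (-0.75)·(-0.75) + (0.25)·(0.25) + (1.25)·(1.25)) / 3 = 2.75/3 = 0.9167
  S = [[9.6667, -0.5],
 [-0.5, 0.9167]].

Step 3 — invert S. det(S) = 9.6667·0.9167 - (-0.5)² = 8.6111.
  S^{-1} = (1/det) · [[d, -b], [-b, a]] = [[0.1065, 0.0581],
 [0.0581, 1.1226]].

Step 4 — quadratic form (x̄ - mu_0)^T · S^{-1} · (x̄ - mu_0):
  S^{-1} · (x̄ - mu_0) = (0.3194, 3.1742),
  (x̄ - mu_0)^T · [...] = (1.5)·(0.3194) + (2.75)·(3.1742) = 9.2081.

Step 5 — scale by n: T² = 4 · 9.2081 = 36.8323.

T² ≈ 36.8323


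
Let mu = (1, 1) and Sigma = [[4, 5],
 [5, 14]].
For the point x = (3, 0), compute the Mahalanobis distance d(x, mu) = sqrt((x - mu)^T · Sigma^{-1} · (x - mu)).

Step 1 — centre the observation: (x - mu) = (2, -1).

Step 2 — invert Sigma. det(Sigma) = 4·14 - (5)² = 31.
  Sigma^{-1} = (1/det) · [[d, -b], [-b, a]] = [[0.4516, -0.1613],
 [-0.1613, 0.129]].

Step 3 — form the quadratic (x - mu)^T · Sigma^{-1} · (x - mu):
  Sigma^{-1} · (x - mu) = (1.0645, -0.4516).
  (x - mu)^T · [Sigma^{-1} · (x - mu)] = (2)·(1.0645) + (-1)·(-0.4516) = 2.5806.

Step 4 — take square root: d = √(2.5806) ≈ 1.6064.

d(x, mu) = √(2.5806) ≈ 1.6064


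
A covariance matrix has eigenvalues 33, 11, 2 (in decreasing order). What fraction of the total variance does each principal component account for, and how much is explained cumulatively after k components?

Step 1 — total variance = trace(Sigma) = Σ λ_i = 33 + 11 + 2 = 46.

Step 2 — fraction explained by component i = λ_i / Σ λ:
  PC1: 33/46 = 0.7174
  PC2: 11/46 = 0.2391
  PC3: 2/46 = 0.0435

Step 3 — cumulative fraction after k components = (λ_1 + ... + λ_k) / Σ λ:
  k = 1: 33/46 = 0.7174
  k = 2: (33 + 11)/46 = 44/46 = 0.9565
  k = 3: (33 + 11 + 2)/46 = 46/46 = 1

Summary (fraction, with percent):

explained: PC1 0.7174 (71.74%), PC2 0.2391 (23.91%), PC3 0.0435 (4.35%);  cumulative: 0.7174, 0.9565, 1


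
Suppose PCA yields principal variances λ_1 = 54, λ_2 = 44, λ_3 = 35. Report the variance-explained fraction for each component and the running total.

Step 1 — total variance = trace(Sigma) = Σ λ_i = 54 + 44 + 35 = 133.

Step 2 — fraction explained by component i = λ_i / Σ λ:
  PC1: 54/133 = 0.406
  PC2: 44/133 = 0.3308
  PC3: 35/133 = 0.2632

Step 3 — cumulative fraction after k components = (λ_1 + ... + λ_k) / Σ λ:
  k = 1: 54/133 = 0.406
  k = 2: (54 + 44)/133 = 98/133 = 0.7368
  k = 3: (54 + 44 + 35)/133 = 133/133 = 1

Summary (fraction, with percent):

explained: PC1 0.406 (40.6%), PC2 0.3308 (33.08%), PC3 0.2632 (26.32%);  cumulative: 0.406, 0.7368, 1


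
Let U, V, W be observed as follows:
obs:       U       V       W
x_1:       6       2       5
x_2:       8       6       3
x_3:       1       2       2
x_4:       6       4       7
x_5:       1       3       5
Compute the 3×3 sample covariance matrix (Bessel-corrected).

Step 1 — column means:
  mean(U) = (6 + 8 + 1 + 6 + 1) / 5 = 22/5 = 4.4
  mean(V) = (2 + 6 + 2 + 4 + 3) / 5 = 17/5 = 3.4
  mean(W) = (5 + 3 + 2 + 7 + 5) / 5 = 22/5 = 4.4

Step 2 — sample covariance S[i,j] = (1/(n-1)) · Σ_k (x_{k,i} - mean_i) · (x_{k,j} - mean_j), with n-1 = 4.
  S[U,U] = ((1.6)·(1.6) + (3.6)·(3.6) + (-3.4)·(-3.4) + (1.6)·(1.6) + (-3.4)·(-3.4)) / 4 = 41.2/4 = 10.3
  S[U,V] = ((1.6)·(-1.4) + (3.6)·(2.6) + (-3.4)·(-1.4) + (1.6)·(0.6) + (-3.4)·(-0.4)) / 4 = 14.2/4 = 3.55
  S[U,W] = ((1.6)·(0.6) + (3.6)·(-1.4) + (-3.4)·(-2.4) + (1.6)·(2.6) + (-3.4)·(0.6)) / 4 = 6.2/4 = 1.55
  S[V,V] = ((-1.4)·(-1.4) + (2.6)·(2.6) + (-1.4)·(-1.4) + (0.6)·(0.6) + (-0.4)·(-0.4)) / 4 = 11.2/4 = 2.8
  S[V,W] = ((-1.4)·(0.6) + (2.6)·(-1.4) + (-1.4)·(-2.4) + (0.6)·(2.6) + (-0.4)·(0.6)) / 4 = 0.2/4 = 0.05
  S[W,W] = ((0.6)·(0.6) + (-1.4)·(-1.4) + (-2.4)·(-2.4) + (2.6)·(2.6) + (0.6)·(0.6)) / 4 = 15.2/4 = 3.8

S is symmetric (S[j,i] = S[i,j]). Assembling:

S = [[10.3, 3.55, 1.55],
 [3.55, 2.8, 0.05],
 [1.55, 0.05, 3.8]]


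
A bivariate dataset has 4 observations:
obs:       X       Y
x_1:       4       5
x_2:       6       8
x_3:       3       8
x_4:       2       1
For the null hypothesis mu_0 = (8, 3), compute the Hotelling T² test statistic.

Step 1 — sample mean vector:
  mean(X) = (4 + 6 + 3 + 2) / 4 = 15/4 = 3.75
  mean(Y) = (5 + 8 + 8 + 1) / 4 = 22/4 = 5.5
  x̄ = (3.75, 5.5),  deviation x̄ - mu_0 = (3.75, 5.5) - (8, 3) = (-4.25, 2.5).

Step 2 — sample covariance matrix, S[i,j] = (1/(n-1)) · Σ_k (x_{k,i} - mean_i) · (x_{k,j} - mean_j), divisor n-1 = 3:
  S[X,X] = ((0.25)·(0.25) + (2.25)·(2.25) + (-0.75)·(-0.75) + (-1.75)·(-1.75)) / 3 = 8.75/3 = 2.9167
  S[X,Y] = ((0.25)·(-0.5) + (2.25)·(2.5) + (-0.75)·(2.5) + (-1.75)·(-4.5)) / 3 = 11.5/3 = 3.8333
  S[Y,Y] = ((-0.5)·(-0.5) + (2.5)·(2.5) + (2.5)·(2.5) + (-4.5)·(-4.5)) / 3 = 33/3 = 11
  S = [[2.9167, 3.8333],
 [3.8333, 11]].

Step 3 — invert S. det(S) = 2.9167·11 - (3.8333)² = 17.3889.
  S^{-1} = (1/det) · [[d, -b], [-b, a]] = [[0.6326, -0.2204],
 [-0.2204, 0.1677]].

Step 4 — quadratic form (x̄ - mu_0)^T · S^{-1} · (x̄ - mu_0):
  S^{-1} · (x̄ - mu_0) = (-3.2396, 1.3562),
  (x̄ - mu_0)^T · [...] = (-4.25)·(-3.2396) + (2.5)·(1.3562) = 17.1589.

Step 5 — scale by n: T² = 4 · 17.1589 = 68.6358.

T² ≈ 68.6358


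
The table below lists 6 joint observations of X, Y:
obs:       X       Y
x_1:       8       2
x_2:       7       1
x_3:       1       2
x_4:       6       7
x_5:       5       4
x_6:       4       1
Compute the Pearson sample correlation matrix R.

Step 1 — column means:
  mean(X) = (8 + 7 + 1 + 6 + 5 + 4) / 6 = 31/6 = 5.1667
  mean(Y) = (2 + 1 + 2 + 7 + 4 + 1) / 6 = 17/6 = 2.8333

Step 2 — sample variances and covariances s[i,j] = (1/(n-1)) · Σ_k (x_{k,i} - mean_i) · (x_{k,j} - mean_j), with n-1 = 5:
  s[X,X] = ((2.8333)·(2.8333) + (1.8333)·(1.8333) + (-4.1667)·(-4.1667) + (0.8333)·(0.8333) + (-0.1667)·(-0.1667) + (-1.1667)·(-1.1667)) / 5 = 30.8333/5 = 6.1667
  s[X,Y] = ((2.8333)·(-0.8333) + (1.8333)·(-1.8333) + (-4.1667)·(-0.8333) + (0.8333)·(4.1667) + (-0.1667)·(1.1667) + (-1.1667)·(-1.8333)) / 5 = 3.1667/5 = 0.6333
  s[Y,Y] = ((-0.8333)·(-0.8333) + (-1.8333)·(-1.8333) + (-0.8333)·(-0.8333) + (4.1667)·(4.1667) + (1.1667)·(1.1667) + (-1.8333)·(-1.8333)) / 5 = 26.8333/5 = 5.3667
  Sample standard deviations s_i = √(s[i,i]):
  s(X) = √(6.1667) = 2.4833
  s(Y) = √(5.3667) = 2.3166

Step 3 — r_{ij} = s_{ij} / (s_i · s_j):
  r[X,X] = 1 (diagonal).
  r[X,Y] = 0.6333 / (2.4833 · 2.3166) = 0.6333 / 5.7528 = 0.1101
  r[Y,Y] = 1 (diagonal).

R is symmetric with unit diagonal. Assembling:

R = [[1, 0.1101],
 [0.1101, 1]]
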